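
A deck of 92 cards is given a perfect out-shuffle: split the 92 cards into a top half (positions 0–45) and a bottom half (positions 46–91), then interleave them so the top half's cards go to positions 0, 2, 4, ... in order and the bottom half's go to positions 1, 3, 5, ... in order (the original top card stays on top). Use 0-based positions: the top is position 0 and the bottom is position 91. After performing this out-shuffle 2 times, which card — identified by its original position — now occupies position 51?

Work backwards from position 51, undoing one out-shuffle at a time:
51 ← 71 ← 81
So the card now at position 51 started at position 81.

81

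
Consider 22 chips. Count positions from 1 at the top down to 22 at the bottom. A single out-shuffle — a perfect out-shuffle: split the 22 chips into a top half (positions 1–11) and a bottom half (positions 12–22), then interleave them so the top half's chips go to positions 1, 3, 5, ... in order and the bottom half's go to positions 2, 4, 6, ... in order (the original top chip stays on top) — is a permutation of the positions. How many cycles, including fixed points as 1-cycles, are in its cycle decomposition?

Trace each unvisited position around until it returns:
(1) (2 3 5 9 17 12) (4 7 13) (6 11 21 20 18 14) (8 15) (10 19 16) (22)
7 cycles in total.

7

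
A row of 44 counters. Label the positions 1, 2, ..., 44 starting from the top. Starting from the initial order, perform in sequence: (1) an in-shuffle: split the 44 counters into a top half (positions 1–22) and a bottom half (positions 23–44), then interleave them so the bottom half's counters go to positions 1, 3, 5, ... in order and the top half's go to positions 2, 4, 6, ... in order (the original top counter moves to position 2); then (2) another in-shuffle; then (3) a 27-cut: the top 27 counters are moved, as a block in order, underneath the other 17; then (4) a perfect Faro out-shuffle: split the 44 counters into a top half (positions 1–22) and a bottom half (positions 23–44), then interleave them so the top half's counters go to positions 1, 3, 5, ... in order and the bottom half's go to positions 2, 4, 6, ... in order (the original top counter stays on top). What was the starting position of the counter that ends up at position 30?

5

Undo the operations in reverse order, starting from position 30:
  undo op 4 (out-shuffle, from bottom half): 30 ← 37
  undo op 3 (cut 27): 37 ← 20
  undo op 2 (in-shuffle, from top half): 20 ← 10
  undo op 1 (in-shuffle, from top half): 10 ← 5
So the counter at position 30 came from original position 5.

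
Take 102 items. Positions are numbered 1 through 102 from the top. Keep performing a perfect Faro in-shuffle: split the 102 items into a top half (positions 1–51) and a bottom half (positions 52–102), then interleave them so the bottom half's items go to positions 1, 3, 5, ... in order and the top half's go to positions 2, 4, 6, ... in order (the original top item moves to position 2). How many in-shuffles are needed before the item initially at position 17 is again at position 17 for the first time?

Follow position 17 under repeated in-shuffles:
17 → 34 → 68 → 33 → 66 → 29 → 58 → 13 → ... → 17 (length 51)
It first returns after 51 in-shuffles.

51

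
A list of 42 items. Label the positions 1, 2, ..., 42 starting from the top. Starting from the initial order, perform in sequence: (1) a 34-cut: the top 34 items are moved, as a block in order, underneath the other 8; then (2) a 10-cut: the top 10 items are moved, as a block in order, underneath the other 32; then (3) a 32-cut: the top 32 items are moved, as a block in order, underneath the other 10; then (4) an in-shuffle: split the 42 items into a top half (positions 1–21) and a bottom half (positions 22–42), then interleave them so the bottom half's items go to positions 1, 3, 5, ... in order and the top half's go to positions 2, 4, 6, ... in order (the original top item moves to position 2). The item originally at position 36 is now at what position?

Track the item from position 36 forward through each operation:
  after op 1 (cut 34): 36 → 2
  after op 2 (cut 10): 2 → 34
  after op 3 (cut 32): 34 → 2
  after op 4 (in-shuffle): 2 → 4

4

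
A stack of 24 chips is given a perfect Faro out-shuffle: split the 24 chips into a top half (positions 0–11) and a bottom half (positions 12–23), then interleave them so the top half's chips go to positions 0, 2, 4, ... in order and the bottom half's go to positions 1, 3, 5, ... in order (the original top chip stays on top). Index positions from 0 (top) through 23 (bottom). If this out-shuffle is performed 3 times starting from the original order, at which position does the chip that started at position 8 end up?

18

Track the chip's position through each out-shuffle:
8 → 16 → 9 → 18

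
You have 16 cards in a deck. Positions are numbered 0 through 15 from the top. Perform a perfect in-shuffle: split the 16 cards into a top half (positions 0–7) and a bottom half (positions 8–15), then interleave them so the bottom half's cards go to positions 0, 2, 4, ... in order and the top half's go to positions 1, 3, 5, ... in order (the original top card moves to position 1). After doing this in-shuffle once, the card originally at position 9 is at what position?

Track the card's position through each in-shuffle:
9 → 2

2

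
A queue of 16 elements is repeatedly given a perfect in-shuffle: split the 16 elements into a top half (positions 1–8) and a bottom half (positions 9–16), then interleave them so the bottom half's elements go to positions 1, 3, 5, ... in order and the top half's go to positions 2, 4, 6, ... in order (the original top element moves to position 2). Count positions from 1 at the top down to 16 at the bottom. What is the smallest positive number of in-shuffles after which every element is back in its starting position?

8

The in-shuffle permutes the 16 positions with cycle lengths [8, 8].
Every element is home exactly when every cycle has completed a whole number of laps, i.e. after lcm(8) = 8 in-shuffles.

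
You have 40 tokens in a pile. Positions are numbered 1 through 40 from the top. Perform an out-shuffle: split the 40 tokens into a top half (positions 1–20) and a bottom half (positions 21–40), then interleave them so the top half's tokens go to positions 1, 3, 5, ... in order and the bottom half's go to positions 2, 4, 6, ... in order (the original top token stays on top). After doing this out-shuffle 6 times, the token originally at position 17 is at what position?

Track the token's position through each out-shuffle:
17 → 33 → 26 → 12 → 23 → 6 → 11

11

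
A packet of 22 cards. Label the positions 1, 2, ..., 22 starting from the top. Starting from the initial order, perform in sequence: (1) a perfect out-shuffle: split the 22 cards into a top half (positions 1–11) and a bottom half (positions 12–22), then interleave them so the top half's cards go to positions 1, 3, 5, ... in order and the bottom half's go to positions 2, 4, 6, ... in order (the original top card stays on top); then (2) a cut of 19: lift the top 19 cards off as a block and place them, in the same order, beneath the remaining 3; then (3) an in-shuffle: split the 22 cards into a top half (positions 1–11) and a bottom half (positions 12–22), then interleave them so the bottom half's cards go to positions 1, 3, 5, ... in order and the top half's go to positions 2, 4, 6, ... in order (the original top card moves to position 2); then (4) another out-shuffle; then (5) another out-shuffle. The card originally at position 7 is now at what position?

12

Track the card from position 7 forward through each operation:
  after op 1 (out-shuffle): 7 → 13
  after op 2 (cut 19): 13 → 16
  after op 3 (in-shuffle): 16 → 9
  after op 4 (out-shuffle): 9 → 17
  after op 5 (out-shuffle): 17 → 12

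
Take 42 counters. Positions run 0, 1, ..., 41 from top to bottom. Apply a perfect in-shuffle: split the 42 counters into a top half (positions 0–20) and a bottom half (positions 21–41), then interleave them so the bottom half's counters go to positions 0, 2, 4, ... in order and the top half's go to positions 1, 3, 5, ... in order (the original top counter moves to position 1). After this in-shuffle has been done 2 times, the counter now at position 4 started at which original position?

Work backwards from position 4, undoing one in-shuffle at a time:
4 ← 23 ← 11
So the counter now at position 4 started at position 11.

11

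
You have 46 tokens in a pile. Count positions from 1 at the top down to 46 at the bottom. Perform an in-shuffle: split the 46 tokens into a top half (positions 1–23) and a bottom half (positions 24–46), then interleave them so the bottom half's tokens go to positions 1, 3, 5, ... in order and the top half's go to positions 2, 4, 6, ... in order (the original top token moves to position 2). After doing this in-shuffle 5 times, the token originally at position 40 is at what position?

11

Track the token's position through each in-shuffle:
40 → 33 → 19 → 38 → 29 → 11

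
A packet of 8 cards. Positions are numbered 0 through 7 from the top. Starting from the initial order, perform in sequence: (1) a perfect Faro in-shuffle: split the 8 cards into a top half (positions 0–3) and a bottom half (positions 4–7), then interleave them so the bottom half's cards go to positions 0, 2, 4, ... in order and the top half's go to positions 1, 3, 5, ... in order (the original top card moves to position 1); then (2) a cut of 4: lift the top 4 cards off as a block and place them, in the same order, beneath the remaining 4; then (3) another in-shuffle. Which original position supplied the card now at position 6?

Undo the operations in reverse order, starting from position 6:
  undo op 3 (in-shuffle, from bottom half): 6 ← 7
  undo op 2 (cut 4): 7 ← 3
  undo op 1 (in-shuffle, from top half): 3 ← 1
So the card at position 6 came from original position 1.

1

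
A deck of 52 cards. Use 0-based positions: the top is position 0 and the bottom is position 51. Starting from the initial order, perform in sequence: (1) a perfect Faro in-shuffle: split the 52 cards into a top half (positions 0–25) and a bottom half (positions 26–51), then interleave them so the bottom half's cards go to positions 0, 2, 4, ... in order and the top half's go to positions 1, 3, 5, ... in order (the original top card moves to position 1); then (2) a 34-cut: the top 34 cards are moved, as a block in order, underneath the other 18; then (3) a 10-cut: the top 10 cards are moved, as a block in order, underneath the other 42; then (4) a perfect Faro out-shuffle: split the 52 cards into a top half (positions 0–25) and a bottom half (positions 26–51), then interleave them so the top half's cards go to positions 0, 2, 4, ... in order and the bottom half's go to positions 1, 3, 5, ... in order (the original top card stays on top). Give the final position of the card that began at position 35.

Track the card from position 35 forward through each operation:
  after op 1 (in-shuffle): 35 → 18
  after op 2 (cut 34): 18 → 36
  after op 3 (cut 10): 36 → 26
  after op 4 (out-shuffle): 26 → 1

1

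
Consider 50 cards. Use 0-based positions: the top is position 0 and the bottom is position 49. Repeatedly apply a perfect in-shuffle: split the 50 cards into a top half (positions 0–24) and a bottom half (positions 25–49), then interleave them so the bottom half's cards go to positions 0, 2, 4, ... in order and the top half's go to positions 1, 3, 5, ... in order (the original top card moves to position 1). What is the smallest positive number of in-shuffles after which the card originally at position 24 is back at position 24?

8

Follow position 24 under repeated in-shuffles:
24 → 49 → 48 → 46 → 42 → 34 → 18 → 37 → 24
It first returns after 8 in-shuffles.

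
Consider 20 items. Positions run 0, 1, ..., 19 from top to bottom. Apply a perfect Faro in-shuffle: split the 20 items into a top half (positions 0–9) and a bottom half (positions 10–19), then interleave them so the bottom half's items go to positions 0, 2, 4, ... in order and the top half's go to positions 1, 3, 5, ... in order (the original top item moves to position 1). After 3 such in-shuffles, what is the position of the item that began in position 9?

Track the item's position through each in-shuffle:
9 → 19 → 18 → 16

16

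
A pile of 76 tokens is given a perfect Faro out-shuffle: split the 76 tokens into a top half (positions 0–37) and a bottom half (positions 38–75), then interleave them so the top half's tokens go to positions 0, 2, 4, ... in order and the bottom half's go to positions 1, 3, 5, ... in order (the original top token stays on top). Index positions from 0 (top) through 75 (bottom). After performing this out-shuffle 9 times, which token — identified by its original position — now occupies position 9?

57

Work backwards from position 9, undoing one out-shuffle at a time:
9 ← 42 ← 21 ← 48 ← 24 ← 12 ← 6 ← 3 ← 39 ← 57
So the token now at position 9 started at position 57.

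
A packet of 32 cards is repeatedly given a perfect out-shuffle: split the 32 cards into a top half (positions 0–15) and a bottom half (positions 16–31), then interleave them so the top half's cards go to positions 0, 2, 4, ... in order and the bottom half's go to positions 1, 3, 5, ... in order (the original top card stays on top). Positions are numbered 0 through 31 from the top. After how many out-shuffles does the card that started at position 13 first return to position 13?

Follow position 13 under repeated out-shuffles:
13 → 26 → 21 → 11 → 22 → 13
It first returns after 5 out-shuffles.

5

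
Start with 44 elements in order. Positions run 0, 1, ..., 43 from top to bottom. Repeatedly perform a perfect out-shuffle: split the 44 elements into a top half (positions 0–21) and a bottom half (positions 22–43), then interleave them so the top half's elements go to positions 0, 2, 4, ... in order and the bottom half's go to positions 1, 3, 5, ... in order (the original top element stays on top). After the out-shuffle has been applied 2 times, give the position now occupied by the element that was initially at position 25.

Track the element's position through each out-shuffle:
25 → 7 → 14

14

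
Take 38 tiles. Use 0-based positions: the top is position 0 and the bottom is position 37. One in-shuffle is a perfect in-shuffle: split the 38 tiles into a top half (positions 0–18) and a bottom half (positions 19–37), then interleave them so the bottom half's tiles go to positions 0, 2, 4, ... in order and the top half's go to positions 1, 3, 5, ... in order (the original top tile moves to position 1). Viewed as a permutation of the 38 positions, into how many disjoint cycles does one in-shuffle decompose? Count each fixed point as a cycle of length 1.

Trace each unvisited position around until it returns:
(0 1 3 7 15 31 ... len 12) (2 5 11 23 8 17 ... len 12) (6 13 27 16 33 28 ... len 12) (12 25)
4 cycles in total.

4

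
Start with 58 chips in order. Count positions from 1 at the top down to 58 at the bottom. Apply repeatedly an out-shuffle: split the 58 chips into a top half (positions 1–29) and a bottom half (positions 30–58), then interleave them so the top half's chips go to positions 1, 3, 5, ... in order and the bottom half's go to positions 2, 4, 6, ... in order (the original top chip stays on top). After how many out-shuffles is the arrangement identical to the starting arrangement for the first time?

18

The out-shuffle permutes the 58 positions with cycle lengths [1, 1, 2, 18, 18, 18].
Every chip is home exactly when every cycle has completed a whole number of laps, i.e. after lcm(1, 2, 18) = 18 out-shuffles.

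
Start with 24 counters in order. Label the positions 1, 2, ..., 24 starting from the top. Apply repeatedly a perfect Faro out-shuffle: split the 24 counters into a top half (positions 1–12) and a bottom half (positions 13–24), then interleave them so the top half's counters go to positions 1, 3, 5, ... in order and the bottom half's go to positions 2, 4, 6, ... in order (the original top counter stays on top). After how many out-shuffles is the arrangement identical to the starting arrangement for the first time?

11

The out-shuffle permutes the 24 positions with cycle lengths [1, 1, 11, 11].
Every counter is home exactly when every cycle has completed a whole number of laps, i.e. after lcm(1, 11) = 11 out-shuffles.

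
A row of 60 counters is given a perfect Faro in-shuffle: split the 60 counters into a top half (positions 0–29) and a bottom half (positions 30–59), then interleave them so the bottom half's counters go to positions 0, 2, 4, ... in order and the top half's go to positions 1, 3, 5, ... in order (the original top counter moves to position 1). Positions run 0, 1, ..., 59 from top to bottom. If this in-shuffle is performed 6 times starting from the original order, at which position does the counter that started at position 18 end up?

Track the counter's position through each in-shuffle:
18 → 37 → 14 → 29 → 59 → 58 → 56

56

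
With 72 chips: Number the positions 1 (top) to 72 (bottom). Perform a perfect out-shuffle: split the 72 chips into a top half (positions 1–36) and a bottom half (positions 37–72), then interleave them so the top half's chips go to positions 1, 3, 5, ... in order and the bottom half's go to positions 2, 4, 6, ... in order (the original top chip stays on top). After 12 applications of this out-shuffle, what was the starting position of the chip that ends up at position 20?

55

Work backwards from position 20, undoing one out-shuffle at a time:
20 ← 46 ← 59 ← 30 ← 51 ← 26 ← 49 ← 25 ← 13 ← 7 ← 4 ← 38 ← 55
So the chip now at position 20 started at position 55.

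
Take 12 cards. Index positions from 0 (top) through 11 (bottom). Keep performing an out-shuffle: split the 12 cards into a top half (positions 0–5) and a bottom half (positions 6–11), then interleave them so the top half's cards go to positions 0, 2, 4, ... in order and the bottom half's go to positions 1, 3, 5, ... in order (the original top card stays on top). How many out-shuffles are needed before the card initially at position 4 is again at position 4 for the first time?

Follow position 4 under repeated out-shuffles:
4 → 8 → 5 → 10 → 9 → 7 → 3 → 6 → 1 → 2 → 4
It first returns after 10 out-shuffles.

10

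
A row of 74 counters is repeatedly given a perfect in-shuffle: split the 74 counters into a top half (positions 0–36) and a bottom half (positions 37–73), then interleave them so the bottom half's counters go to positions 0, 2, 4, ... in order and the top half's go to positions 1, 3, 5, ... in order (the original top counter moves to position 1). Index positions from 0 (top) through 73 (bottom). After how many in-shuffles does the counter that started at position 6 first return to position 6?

Follow position 6 under repeated in-shuffles:
6 → 13 → 27 → 55 → 36 → 73 → 72 → 70 → 66 → 58 → 42 → 10 → 21 → 43 → 12 → 25 → 51 → 28 → 57 → 40 → 6
It first returns after 20 in-shuffles.

20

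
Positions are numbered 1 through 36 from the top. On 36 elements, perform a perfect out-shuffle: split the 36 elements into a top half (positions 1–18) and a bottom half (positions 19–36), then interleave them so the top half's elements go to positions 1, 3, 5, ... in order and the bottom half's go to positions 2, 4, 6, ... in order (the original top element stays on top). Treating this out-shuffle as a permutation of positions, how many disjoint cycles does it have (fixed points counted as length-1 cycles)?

Trace each unvisited position around until it returns:
(1) (2 3 5 9 17 33 ... len 12) (4 7 13 25 14 27 ... len 12) (6 11 21) (8 15 29 22) (16 31 26) (36)
7 cycles in total.

7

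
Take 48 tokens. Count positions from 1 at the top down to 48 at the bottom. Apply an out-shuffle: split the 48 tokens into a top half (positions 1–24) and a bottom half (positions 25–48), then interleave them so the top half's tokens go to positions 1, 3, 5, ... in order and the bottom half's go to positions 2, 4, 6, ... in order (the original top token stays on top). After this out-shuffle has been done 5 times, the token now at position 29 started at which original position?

43

Work backwards from position 29, undoing one out-shuffle at a time:
29 ← 15 ← 8 ← 28 ← 38 ← 43
So the token now at position 29 started at position 43.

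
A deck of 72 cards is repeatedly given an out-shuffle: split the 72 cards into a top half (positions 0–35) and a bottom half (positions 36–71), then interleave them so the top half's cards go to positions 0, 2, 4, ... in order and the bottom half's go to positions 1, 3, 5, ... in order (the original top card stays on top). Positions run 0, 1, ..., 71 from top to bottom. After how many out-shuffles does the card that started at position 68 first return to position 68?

35

Follow position 68 under repeated out-shuffles:
68 → 65 → 59 → 47 → 23 → 46 → 21 → 42 → ... → 68 (length 35)
It first returns after 35 out-shuffles.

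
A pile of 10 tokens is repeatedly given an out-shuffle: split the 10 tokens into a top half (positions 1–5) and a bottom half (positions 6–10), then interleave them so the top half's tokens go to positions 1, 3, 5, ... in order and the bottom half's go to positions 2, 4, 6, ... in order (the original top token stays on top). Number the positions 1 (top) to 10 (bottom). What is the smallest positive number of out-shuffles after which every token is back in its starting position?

The out-shuffle permutes the 10 positions with cycle lengths [1, 1, 2, 6].
Every token is home exactly when every cycle has completed a whole number of laps, i.e. after lcm(1, 2, 6) = 6 out-shuffles.

6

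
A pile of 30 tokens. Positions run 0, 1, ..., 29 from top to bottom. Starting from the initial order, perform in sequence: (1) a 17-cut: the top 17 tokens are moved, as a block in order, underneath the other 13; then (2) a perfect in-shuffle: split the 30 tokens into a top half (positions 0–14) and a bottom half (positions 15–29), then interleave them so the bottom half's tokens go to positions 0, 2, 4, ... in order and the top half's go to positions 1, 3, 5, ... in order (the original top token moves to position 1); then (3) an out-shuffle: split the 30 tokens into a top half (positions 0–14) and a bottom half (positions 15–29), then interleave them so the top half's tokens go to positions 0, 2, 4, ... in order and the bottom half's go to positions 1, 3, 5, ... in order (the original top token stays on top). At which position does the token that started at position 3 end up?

Track the token from position 3 forward through each operation:
  after op 1 (cut 17): 3 → 16
  after op 2 (in-shuffle): 16 → 2
  after op 3 (out-shuffle): 2 → 4

4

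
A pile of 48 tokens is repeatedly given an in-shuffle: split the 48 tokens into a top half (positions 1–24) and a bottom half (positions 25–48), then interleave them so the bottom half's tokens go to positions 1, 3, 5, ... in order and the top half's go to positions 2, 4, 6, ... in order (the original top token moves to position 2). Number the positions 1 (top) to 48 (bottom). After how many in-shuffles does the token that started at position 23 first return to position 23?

Follow position 23 under repeated in-shuffles:
23 → 46 → 43 → 37 → 25 → 1 → 2 → 4 → ... → 23 (length 21)
It first returns after 21 in-shuffles.

21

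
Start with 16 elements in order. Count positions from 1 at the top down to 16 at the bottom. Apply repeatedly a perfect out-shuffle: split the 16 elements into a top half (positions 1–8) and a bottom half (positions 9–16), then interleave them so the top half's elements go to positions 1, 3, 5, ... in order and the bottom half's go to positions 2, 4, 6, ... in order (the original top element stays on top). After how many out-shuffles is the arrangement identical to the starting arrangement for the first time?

The out-shuffle permutes the 16 positions with cycle lengths [1, 1, 2, 4, 4, 4].
Every element is home exactly when every cycle has completed a whole number of laps, i.e. after lcm(1, 2, 4) = 4 out-shuffles.

4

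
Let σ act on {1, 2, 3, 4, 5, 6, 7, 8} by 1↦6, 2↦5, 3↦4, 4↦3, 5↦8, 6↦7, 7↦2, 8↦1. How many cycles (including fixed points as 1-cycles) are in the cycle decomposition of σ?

Cycle decomposition: (1 6 7 2 5 8) (3 4).
2 cycles.

2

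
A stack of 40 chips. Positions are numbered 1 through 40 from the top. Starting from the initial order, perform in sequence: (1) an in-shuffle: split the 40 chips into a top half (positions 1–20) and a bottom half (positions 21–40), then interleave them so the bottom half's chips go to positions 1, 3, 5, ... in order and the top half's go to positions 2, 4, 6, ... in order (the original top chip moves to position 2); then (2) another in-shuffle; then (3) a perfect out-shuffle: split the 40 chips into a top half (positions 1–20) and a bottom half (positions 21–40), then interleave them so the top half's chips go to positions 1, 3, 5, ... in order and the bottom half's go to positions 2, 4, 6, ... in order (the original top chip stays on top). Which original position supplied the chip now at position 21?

Undo the operations in reverse order, starting from position 21:
  undo op 3 (out-shuffle, from top half): 21 ← 11
  undo op 2 (in-shuffle, from bottom half): 11 ← 26
  undo op 1 (in-shuffle, from top half): 26 ← 13
So the chip at position 21 came from original position 13.

13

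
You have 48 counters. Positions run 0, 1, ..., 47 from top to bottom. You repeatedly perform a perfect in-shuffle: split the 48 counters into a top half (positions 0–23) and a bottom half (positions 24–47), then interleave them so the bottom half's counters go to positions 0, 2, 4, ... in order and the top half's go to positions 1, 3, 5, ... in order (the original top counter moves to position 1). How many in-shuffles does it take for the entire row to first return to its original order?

21

The in-shuffle permutes the 48 positions with cycle lengths [3, 3, 21, 21].
Every counter is home exactly when every cycle has completed a whole number of laps, i.e. after lcm(3, 21) = 21 in-shuffles.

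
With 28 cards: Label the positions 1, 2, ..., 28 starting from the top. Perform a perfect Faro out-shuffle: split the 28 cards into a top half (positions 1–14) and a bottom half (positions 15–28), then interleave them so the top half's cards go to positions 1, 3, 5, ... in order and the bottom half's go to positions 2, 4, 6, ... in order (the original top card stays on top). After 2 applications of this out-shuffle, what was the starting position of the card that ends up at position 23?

Work backwards from position 23, undoing one out-shuffle at a time:
23 ← 12 ← 20
So the card now at position 23 started at position 20.

20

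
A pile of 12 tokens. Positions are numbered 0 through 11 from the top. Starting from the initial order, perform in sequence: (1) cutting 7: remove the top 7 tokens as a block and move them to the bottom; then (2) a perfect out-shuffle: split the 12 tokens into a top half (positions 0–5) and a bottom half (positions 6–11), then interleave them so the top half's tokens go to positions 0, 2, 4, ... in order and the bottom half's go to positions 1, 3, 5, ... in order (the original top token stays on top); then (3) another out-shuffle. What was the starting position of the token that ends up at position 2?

1

Undo the operations in reverse order, starting from position 2:
  undo op 3 (out-shuffle, from top half): 2 ← 1
  undo op 2 (out-shuffle, from bottom half): 1 ← 6
  undo op 1 (cut 7): 6 ← 1
So the token at position 2 came from original position 1.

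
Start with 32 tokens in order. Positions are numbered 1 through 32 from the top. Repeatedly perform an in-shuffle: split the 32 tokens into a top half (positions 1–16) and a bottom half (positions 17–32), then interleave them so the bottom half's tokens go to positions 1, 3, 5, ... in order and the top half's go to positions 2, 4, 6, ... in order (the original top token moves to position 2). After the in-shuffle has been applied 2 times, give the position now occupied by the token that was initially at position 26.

Track the token's position through each in-shuffle:
26 → 19 → 5

5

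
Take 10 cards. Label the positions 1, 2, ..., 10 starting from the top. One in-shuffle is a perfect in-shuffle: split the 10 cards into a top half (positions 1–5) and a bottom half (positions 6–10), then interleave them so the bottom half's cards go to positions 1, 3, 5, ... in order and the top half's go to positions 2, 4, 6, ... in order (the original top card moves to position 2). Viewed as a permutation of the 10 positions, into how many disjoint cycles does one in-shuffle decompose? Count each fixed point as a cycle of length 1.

Trace each unvisited position around until it returns:
(1 2 4 8 5 10 9 7 3 6)
1 cycle in total.

1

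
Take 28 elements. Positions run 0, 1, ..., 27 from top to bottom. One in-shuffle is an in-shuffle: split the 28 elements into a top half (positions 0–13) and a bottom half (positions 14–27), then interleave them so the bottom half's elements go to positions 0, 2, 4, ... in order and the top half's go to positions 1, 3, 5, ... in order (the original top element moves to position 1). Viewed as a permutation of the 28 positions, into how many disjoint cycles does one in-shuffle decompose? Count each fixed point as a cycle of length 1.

1

Trace each unvisited position around until it returns:
(0 1 3 7 15 2 ... len 28)
1 cycle in total.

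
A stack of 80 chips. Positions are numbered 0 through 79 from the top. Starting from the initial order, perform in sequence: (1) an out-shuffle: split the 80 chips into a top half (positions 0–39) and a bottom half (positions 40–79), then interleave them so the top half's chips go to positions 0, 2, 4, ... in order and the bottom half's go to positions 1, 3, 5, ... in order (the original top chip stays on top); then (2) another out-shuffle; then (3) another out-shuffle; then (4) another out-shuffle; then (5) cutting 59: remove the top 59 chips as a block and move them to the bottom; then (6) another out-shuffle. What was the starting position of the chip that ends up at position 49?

57

Undo the operations in reverse order, starting from position 49:
  undo op 6 (out-shuffle, from bottom half): 49 ← 64
  undo op 5 (cut 59): 64 ← 43
  undo op 4 (out-shuffle, from bottom half): 43 ← 61
  undo op 3 (out-shuffle, from bottom half): 61 ← 70
  undo op 2 (out-shuffle, from top half): 70 ← 35
  undo op 1 (out-shuffle, from bottom half): 35 ← 57
So the chip at position 49 came from original position 57.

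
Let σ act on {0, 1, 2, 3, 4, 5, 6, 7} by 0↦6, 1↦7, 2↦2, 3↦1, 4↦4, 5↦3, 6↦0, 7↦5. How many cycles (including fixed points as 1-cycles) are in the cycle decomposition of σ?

Cycle decomposition: (0 6) (1 7 5 3) (2) (4).
4 cycles.

4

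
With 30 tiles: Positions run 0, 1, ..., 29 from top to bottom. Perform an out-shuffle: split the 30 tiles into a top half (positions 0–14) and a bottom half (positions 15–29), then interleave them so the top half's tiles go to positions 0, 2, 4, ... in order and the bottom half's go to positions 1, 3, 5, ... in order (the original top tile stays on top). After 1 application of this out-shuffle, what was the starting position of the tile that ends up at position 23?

26

Work backwards from position 23, undoing one out-shuffle at a time:
23 ← 26
So the tile now at position 23 started at position 26.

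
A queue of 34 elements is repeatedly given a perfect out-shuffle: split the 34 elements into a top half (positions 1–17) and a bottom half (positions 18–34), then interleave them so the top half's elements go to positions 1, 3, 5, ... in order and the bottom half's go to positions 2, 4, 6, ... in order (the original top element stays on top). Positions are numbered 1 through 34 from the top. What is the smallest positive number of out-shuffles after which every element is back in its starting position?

10

The out-shuffle permutes the 34 positions with cycle lengths [1, 1, 2, 10, 10, 10].
Every element is home exactly when every cycle has completed a whole number of laps, i.e. after lcm(1, 2, 10) = 10 out-shuffles.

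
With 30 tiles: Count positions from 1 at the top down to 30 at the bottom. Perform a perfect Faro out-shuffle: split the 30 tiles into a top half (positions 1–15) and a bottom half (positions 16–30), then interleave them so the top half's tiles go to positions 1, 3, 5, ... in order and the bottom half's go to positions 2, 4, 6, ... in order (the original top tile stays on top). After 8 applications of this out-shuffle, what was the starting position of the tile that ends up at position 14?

10

Work backwards from position 14, undoing one out-shuffle at a time:
14 ← 22 ← 26 ← 28 ← 29 ← 15 ← 8 ← 19 ← 10
So the tile now at position 14 started at position 10.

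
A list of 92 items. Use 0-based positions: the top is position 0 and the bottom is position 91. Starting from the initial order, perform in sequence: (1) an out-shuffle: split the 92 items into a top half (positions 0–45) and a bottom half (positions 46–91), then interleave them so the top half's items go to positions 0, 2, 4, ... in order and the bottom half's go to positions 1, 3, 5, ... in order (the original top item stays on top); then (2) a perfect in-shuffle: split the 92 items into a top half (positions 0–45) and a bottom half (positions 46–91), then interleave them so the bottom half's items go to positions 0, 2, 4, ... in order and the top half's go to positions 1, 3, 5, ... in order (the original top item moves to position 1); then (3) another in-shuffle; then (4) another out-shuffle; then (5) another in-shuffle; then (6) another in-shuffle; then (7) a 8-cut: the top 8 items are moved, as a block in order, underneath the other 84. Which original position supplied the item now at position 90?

36

Undo the operations in reverse order, starting from position 90:
  undo op 7 (cut 8): 90 ← 6
  undo op 6 (in-shuffle, from bottom half): 6 ← 49
  undo op 5 (in-shuffle, from top half): 49 ← 24
  undo op 4 (out-shuffle, from top half): 24 ← 12
  undo op 3 (in-shuffle, from bottom half): 12 ← 52
  undo op 2 (in-shuffle, from bottom half): 52 ← 72
  undo op 1 (out-shuffle, from top half): 72 ← 36
So the item at position 90 came from original position 36.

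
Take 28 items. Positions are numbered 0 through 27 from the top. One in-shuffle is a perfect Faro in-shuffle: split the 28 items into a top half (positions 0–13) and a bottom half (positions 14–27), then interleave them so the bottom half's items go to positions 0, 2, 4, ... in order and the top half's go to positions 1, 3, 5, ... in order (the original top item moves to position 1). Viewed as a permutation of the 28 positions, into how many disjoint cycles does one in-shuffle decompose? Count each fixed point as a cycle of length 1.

Trace each unvisited position around until it returns:
(0 1 3 7 15 2 ... len 28)
1 cycle in total.

1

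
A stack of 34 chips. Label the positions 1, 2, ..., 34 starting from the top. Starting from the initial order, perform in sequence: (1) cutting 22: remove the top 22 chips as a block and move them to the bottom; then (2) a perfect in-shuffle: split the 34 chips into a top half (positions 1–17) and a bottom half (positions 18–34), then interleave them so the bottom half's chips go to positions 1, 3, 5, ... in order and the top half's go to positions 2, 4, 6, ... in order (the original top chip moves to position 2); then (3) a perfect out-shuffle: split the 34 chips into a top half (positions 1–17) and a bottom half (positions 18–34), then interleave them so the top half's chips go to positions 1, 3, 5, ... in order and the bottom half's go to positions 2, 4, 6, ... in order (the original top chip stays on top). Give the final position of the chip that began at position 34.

14

Track the chip from position 34 forward through each operation:
  after op 1 (cut 22): 34 → 12
  after op 2 (in-shuffle): 12 → 24
  after op 3 (out-shuffle): 24 → 14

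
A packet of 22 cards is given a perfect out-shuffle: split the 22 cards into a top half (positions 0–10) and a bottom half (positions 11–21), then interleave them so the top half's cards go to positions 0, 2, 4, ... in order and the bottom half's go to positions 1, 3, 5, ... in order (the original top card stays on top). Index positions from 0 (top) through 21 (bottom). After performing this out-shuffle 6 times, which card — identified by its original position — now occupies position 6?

Work backwards from position 6, undoing one out-shuffle at a time:
6 ← 3 ← 12 ← 6 ← 3 ← 12 ← 6
So the card now at position 6 started at position 6.

6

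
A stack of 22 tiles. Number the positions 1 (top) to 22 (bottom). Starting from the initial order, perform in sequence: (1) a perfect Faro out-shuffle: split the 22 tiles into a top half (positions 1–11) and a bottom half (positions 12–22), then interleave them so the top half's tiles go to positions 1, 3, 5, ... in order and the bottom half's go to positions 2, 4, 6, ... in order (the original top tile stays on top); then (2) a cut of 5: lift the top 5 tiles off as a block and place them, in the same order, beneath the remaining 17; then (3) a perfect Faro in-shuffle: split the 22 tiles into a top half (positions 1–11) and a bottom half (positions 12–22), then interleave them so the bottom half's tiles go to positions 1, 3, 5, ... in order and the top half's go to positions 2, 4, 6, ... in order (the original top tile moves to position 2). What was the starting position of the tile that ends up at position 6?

Undo the operations in reverse order, starting from position 6:
  undo op 3 (in-shuffle, from top half): 6 ← 3
  undo op 2 (cut 5): 3 ← 8
  undo op 1 (out-shuffle, from bottom half): 8 ← 15
So the tile at position 6 came from original position 15.

15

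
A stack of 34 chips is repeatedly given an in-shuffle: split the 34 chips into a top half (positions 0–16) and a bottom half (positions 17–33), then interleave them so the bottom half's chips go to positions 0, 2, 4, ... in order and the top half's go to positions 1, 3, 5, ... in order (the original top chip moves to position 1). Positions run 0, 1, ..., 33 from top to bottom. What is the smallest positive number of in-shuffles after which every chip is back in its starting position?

The in-shuffle permutes the 34 positions with cycle lengths [3, 3, 4, 12, 12].
Every chip is home exactly when every cycle has completed a whole number of laps, i.e. after lcm(3, 4, 12) = 12 in-shuffles.

12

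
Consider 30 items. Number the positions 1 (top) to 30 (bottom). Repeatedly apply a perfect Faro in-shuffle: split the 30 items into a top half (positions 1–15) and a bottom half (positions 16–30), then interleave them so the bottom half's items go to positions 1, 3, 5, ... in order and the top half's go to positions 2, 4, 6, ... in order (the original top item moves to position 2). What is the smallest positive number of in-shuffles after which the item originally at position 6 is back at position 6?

Follow position 6 under repeated in-shuffles:
6 → 12 → 24 → 17 → 3 → 6
It first returns after 5 in-shuffles.

5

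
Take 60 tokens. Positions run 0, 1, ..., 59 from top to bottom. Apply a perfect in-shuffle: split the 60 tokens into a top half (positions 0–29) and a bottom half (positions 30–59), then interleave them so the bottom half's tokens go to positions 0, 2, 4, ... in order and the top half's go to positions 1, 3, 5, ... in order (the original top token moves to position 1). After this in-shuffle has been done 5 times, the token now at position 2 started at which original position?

1

Work backwards from position 2, undoing one in-shuffle at a time:
2 ← 31 ← 15 ← 7 ← 3 ← 1
So the token now at position 2 started at position 1.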